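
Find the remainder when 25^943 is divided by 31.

25

Successive squares of 25 mod 31: 25^1≡25, 25^2≡5, 25^4≡25, 25^8≡5, 25^16≡25, 25^32≡5, 25^64≡25, 25^128≡5, 25^256≡25, 25^512≡5.
943 = 1 + 2 + 4 + 8 + 32 + 128 + 256 + 512, so 25^943 ≡ 25·5·25·5·5·5·25·5 ≡ 25 (mod 31).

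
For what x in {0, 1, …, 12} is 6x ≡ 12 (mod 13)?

6⁻¹ ≡ 11 (mod 13) because 6·11 = 66 = 5·13 + 1.
Multiplying both sides by 11: x ≡ 11·12 = 132 ≡ 2 (mod 13).

2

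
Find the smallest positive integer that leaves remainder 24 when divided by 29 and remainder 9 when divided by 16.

x ≡ 9 (mod 16) gives x ∈ {9, 25, 41, 57, 73, 89, 105, 121, …}.
The first of these with x mod 29 = 24 is 169.

169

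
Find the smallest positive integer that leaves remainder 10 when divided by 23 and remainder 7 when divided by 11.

194

x ≡ 7 (mod 11) gives x ∈ {7, 18, 29, 40, 51, 62, 73, 84, …}.
The first of these with x mod 23 = 10 is 194.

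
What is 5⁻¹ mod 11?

5·9 = 45 = 4·11 + 1, so 5⁻¹ ≡ 9 (mod 11).

9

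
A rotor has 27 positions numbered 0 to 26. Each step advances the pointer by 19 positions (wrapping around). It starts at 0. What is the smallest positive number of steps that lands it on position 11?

The inverse of 19 mod 27 is 10 (since 19·10 = 190 ≡ 1).
Multiplying both sides by 10: x ≡ 10·11 = 110 ≡ 2 (mod 27).

2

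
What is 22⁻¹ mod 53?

53 = 2·22 + 9
22 = 2·9 + 4
9 = 2·4 + 1
4 = 4·1 + 0
Back-substituting gives 22·41 ≡ 1 (mod 53).

41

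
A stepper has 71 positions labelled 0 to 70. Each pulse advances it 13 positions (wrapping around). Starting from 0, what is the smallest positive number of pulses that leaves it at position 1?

13·11 = 143 = 2·71 + 1, so 13⁻¹ ≡ 11 (mod 71).

11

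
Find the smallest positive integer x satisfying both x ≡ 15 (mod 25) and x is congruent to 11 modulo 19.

x ≡ 11 (mod 19) gives x ∈ {11, 30, 49, 68, 87, 106, 125, 144, …}.
The first of these with x mod 25 = 15 is 315.

315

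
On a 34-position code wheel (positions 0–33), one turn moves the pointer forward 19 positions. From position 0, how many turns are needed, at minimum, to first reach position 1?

19·9 = 171 = 5·34 + 1, so 19⁻¹ ≡ 9 (mod 34).

9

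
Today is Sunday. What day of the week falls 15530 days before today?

Wednesday

15530 = 2218·7 + 4, so 15530 mod 7 = 4.
Sunday − 4 days → Wednesday.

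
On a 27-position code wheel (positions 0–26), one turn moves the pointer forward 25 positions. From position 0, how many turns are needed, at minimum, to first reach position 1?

13

25·13 = 325 = 12·27 + 1, so 25⁻¹ ≡ 13 (mod 27).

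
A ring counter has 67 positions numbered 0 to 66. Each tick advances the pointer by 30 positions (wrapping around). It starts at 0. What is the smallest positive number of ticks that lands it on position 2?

9

30⁻¹ ≡ 38 (mod 67) because 30·38 = 1140 = 17·67 + 1.
Multiplying both sides by 38: x ≡ 38·2 = 76 ≡ 9 (mod 67).
Check: 30·9 = 270 = 4·67 + 2.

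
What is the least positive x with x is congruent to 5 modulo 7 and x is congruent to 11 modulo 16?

75

x ≡ 5 (mod 7) gives x ∈ {5, 12, 19, 26, 33, 40, 47, 54, …}.
The first of these with x mod 16 = 11 is 75.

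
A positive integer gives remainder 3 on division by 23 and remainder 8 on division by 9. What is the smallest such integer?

26

Since 9·18 ≡ 1 (mod 23), take x = 8 + 9·((3−8)·18 mod 23) = 8 + 9·2 = 26.
Check: 26 mod 23 = 3, 26 mod 9 = 8.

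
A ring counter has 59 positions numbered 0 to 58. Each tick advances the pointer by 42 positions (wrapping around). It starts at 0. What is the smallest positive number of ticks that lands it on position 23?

42⁻¹ ≡ 52 (mod 59) because 42·52 = 2184 = 37·59 + 1.
So x ≡ 52·23 = 1196 ≡ 16 (mod 59).
Check: 42·16 = 672 = 11·59 + 23.

16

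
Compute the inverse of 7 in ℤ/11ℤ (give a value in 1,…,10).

11 = 1·7 + 4
7 = 1·4 + 3
4 = 1·3 + 1
3 = 3·1 + 0
Back-substituting gives 7·8 ≡ 1 (mod 11).

8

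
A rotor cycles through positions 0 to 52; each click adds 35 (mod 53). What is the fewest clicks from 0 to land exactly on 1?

50

35·50 = 1750 = 33·53 + 1, so 35⁻¹ ≡ 50 (mod 53).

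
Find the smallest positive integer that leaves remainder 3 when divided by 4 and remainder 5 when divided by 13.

x ≡ 3 (mod 4) gives x ∈ {3, 7, 11, 15, 19, 23, 27, 31}.
The first of these with x mod 13 = 5 is 31.

31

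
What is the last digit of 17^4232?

The units digit of 17^n cycles with period 4: 7, 9, 3, 1, …
4232 mod 4 = 0, so the last digit matches 7^4 = 1.

1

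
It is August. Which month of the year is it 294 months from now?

February

294 = 24·12 + 6, so 294 mod 12 = 6.
August + 6 months → February.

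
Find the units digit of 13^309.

3

Last digits of 3^n: 3, 9, 7, 1 (period 4).
309 mod 4 = 1, so the last digit matches 3^1 = 3.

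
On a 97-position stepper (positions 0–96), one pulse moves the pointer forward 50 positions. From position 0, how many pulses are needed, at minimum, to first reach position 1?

33

50·33 = 1650 = 17·97 + 1, so 50⁻¹ ≡ 33 (mod 97).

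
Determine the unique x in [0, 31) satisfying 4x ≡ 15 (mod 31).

27

The inverse of 4 mod 31 is 8 (since 4·8 = 32 ≡ 1).
Multiplying both sides by 8: x ≡ 8·15 = 120 ≡ 27 (mod 31).
Check: 4·27 = 108 = 3·31 + 15.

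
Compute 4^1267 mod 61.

36

Square-and-reduce mod 61: 4^1≡4, 4^2≡16, 4^4≡12, 4^8≡22, 4^16≡57, 4^32≡16, 4^64≡12, 4^128≡22, 4^256≡57, 4^512≡16, 4^1024≡12.
1267 = 1 + 2 + 16 + 32 + 64 + 128 + 1024, so 4^1267 ≡ 4·16·57·16·12·22·12 ≡ 36 (mod 61).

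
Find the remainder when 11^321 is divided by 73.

By repeated squaring mod 73: 11^1≡11, 11^2≡48, 11^4≡41, 11^8≡2, 11^16≡4, 11^32≡16, 11^64≡37, 11^128≡55, 11^256≡32.
321 = 1 + 64 + 256, so 11^321 ≡ 11·37·32 ≡ 30 (mod 73).

30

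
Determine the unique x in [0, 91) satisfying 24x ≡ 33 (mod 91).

The inverse of 24 mod 91 is 19 (since 24·19 = 456 ≡ 1).
So x ≡ 19·33 = 627 ≡ 81 (mod 91).

81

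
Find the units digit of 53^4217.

Powers of 3 mod 10 repeat with period 4: 3, 9, 7, 1.
4217 leaves remainder 1 on division by 4, so 53^4217 ends in 3.

3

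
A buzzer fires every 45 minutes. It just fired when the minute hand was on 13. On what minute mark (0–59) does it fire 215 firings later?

28

215·45 = 9675.
9675 = 161·60 + 15, so 9675 mod 60 = 15.
(13 + 15) mod 60 = 28.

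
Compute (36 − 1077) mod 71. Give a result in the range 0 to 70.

24

1077 mod 71 = 12 (since 15·71 = 1065).
(36 − 12) mod 71 = 24.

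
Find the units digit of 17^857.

7

The units digit of 17^n cycles with period 4: 7, 9, 3, 1, …
857 mod 4 = 1, so the last digit matches 7^1 = 7.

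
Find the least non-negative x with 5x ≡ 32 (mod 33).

13

5⁻¹ ≡ 20 (mod 33) because 5·20 = 100 = 3·33 + 1.
So x ≡ 20·32 = 640 ≡ 13 (mod 33).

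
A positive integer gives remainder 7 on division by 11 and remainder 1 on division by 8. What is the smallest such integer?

x ≡ 1 (mod 8) gives x ∈ {1, 9, 17, 25, 33, 41, 49, 57, …}.
The first of these with x mod 11 = 7 is 73.

73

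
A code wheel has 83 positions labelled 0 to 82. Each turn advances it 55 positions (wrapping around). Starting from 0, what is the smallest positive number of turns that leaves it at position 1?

55·80 = 4400 = 53·83 + 1, so 55⁻¹ ≡ 80 (mod 83).

80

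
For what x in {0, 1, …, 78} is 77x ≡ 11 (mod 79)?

34

The inverse of 77 mod 79 is 39 (since 77·39 = 3003 ≡ 1).
Multiplying both sides by 39: x ≡ 39·11 = 429 ≡ 34 (mod 79).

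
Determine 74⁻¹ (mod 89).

83

89 = 1·74 + 15
74 = 4·15 + 14
15 = 1·14 + 1
14 = 14·1 + 0
Back-substituting gives 74·83 ≡ 1 (mod 89).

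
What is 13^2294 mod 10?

9

Powers of 3 mod 10 repeat with period 4: 3, 9, 7, 1.
2294 leaves remainder 2 on division by 4, so 13^2294 ends in 9.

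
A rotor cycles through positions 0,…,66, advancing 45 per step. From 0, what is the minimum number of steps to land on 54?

28

The inverse of 45 mod 67 is 3 (since 45·3 = 135 ≡ 1).
Multiplying both sides by 3: x ≡ 3·54 = 162 ≡ 28 (mod 67).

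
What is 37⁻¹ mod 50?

23

37·23 = 851 = 17·50 + 1, so 37⁻¹ ≡ 23 (mod 50).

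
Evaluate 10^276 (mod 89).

16

Successive squares of 10 mod 89: 10^1≡10, 10^2≡11, 10^4≡32, 10^8≡45, 10^16≡67, 10^32≡39, 10^64≡8, 10^128≡64, 10^256≡2.
Since 276 = 4 + 16 + 256 in binary, 10^276 ≡ 32·67·2 ≡ 16 (mod 89).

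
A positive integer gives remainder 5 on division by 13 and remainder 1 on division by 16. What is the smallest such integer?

x ≡ 5 (mod 13) gives x ∈ {5, 18, 31, 44, 57, 70, 83, 96, …}.
The first of these with x mod 16 = 1 is 161.

161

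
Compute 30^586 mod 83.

27

Successive squares of 30 mod 83: 30^1≡30, 30^2≡70, 30^4≡3, 30^8≡9, 30^16≡81, 30^32≡4, 30^64≡16, 30^128≡7, 30^256≡49, 30^512≡77.
586 = 2 + 8 + 64 + 512, so 30^586 ≡ 70·9·16·77 ≡ 27 (mod 83).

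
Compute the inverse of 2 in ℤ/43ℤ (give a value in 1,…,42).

22

2·22 = 44 = 1·43 + 1, so 2⁻¹ ≡ 22 (mod 43).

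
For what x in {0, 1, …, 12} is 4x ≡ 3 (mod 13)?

4

The inverse of 4 mod 13 is 10 (since 4·10 = 40 ≡ 1).
So x ≡ 10·3 = 30 ≡ 4 (mod 13).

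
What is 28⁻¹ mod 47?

42

28·42 = 1176 = 25·47 + 1, so 28⁻¹ ≡ 42 (mod 47).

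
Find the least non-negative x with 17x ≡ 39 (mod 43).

20

17⁻¹ ≡ 38 (mod 43) because 17·38 = 646 = 15·43 + 1.
So x ≡ 38·39 = 1482 ≡ 20 (mod 43).
Check: 17·20 = 340 = 7·43 + 39.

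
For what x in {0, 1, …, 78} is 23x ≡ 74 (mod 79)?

23⁻¹ ≡ 55 (mod 79) because 23·55 = 1265 = 16·79 + 1.
Multiplying both sides by 55: x ≡ 55·74 = 4070 ≡ 41 (mod 79).

41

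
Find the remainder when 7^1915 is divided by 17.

14

Successive squares of 7 mod 17: 7^1≡7, 7^2≡15, 7^4≡4, 7^8≡16, 7^16≡1, 7^32≡1, 7^64≡1, 7^128≡1, 7^256≡1, 7^512≡1, 7^1024≡1.
1915 = 1 + 2 + 8 + 16 + 32 + 64 + 256 + 512 + 1024, so 7^1915 ≡ 7·15·16·1·1·1·1·1·1 ≡ 14 (mod 17).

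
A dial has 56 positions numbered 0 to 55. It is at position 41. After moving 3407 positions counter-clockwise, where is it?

50

3407 mod 56 = 47 (since 60·56 = 3360).
(41 − 47) mod 56 = 50.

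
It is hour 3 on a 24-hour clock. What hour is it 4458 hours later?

21

4458 = 185·24 + 18, so 4458 mod 24 = 18.
(3 + 18) mod 24 = 21.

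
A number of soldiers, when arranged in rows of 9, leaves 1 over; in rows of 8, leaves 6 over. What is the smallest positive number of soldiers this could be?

46

x ≡ 6 (mod 8) gives x ∈ {6, 14, 22, 30, 38, 46}.
The first of these with x mod 9 = 1 is 46.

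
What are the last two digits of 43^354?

By repeated squaring mod 100: 43^1≡43, 43^2≡49, 43^4≡1, 43^8≡1, 43^16≡1, 43^32≡1, 43^64≡1, 43^128≡1, 43^256≡1.
Since 354 = 2 + 32 + 64 + 256 in binary, 43^354 ≡ 49·1·1·1 ≡ 49 (mod 100).

49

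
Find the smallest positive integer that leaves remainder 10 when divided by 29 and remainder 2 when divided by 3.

x ≡ 2 (mod 3) gives x ∈ {2, 5, 8, 11, 14, 17, 20, 23, …}.
The first of these with x mod 29 = 10 is 68.

68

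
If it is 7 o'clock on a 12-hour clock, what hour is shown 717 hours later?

4

717 = 59·12 + 9, so 717 mod 12 = 9.
7 + 9 → 4 on a 12-hour dial.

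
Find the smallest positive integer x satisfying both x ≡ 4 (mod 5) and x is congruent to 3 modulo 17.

54

x ≡ 4 (mod 5) gives x ∈ {4, 9, 14, 19, 24, 29, 34, 39, …}.
The first of these with x mod 17 = 3 is 54.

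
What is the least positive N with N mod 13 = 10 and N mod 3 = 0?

36

x ≡ 0 (mod 3) gives x ∈ {0, 3, 6, 9, 12, 15, 18, 21, …}.
The first of these with x mod 13 = 10 is 36.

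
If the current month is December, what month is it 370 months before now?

February

Dividing 370 by 12 gives quotient 30 and remainder 10.
December − 10 months → February.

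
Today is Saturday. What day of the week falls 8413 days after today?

Dividing 8413 by 7 gives quotient 1201 and remainder 6.
Saturday + 6 days → Friday.

Friday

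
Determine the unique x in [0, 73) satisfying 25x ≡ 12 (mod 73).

18

25⁻¹ ≡ 38 (mod 73) because 25·38 = 950 = 13·73 + 1.
Multiplying both sides by 38: x ≡ 38·12 = 456 ≡ 18 (mod 73).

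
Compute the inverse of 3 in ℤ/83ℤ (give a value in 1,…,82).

3·28 = 84 = 1·83 + 1, so 3⁻¹ ≡ 28 (mod 83).

28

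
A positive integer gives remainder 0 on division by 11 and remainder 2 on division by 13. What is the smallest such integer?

132

x ≡ 0 (mod 11) gives x ∈ {0, 11, 22, 33, 44, 55, 66, 77, …}.
The first of these with x mod 13 = 2 is 132.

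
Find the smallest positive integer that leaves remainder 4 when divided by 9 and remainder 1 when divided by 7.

22

Since 7·4 ≡ 1 (mod 9), take x = 1 + 7·((4−1)·4 mod 9) = 1 + 7·3 = 22.
Check: 22 mod 9 = 4, 22 mod 7 = 1.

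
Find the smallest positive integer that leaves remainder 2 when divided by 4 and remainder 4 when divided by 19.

Since 19·3 ≡ 1 (mod 4), take x = 4 + 19·((2−4)·3 mod 4) = 4 + 19·2 = 42.
Check: 42 mod 4 = 2, 42 mod 19 = 4.

42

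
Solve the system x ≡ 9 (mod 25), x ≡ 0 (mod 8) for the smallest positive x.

184

x ≡ 0 (mod 8) gives x ∈ {0, 8, 16, 24, 32, 40, 48, 56, …}.
The first of these with x mod 25 = 9 is 184.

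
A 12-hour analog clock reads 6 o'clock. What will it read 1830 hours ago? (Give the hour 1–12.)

1830 − 152·12 = 6, so 1830 ≡ 6 (mod 12).
6 − 6 → 12 on a 12-hour dial.

12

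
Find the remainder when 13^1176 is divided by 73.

64

Successive squares of 13 mod 73: 13^1≡13, 13^2≡23, 13^4≡18, 13^8≡32, 13^16≡2, 13^32≡4, 13^64≡16, 13^128≡37, 13^256≡55, 13^512≡32, 13^1024≡2.
1176 = 8 + 16 + 128 + 1024, so 13^1176 ≡ 32·2·37·2 ≡ 64 (mod 73).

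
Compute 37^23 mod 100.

Successive squares of 37 mod 100: 37^1≡37, 37^2≡69, 37^4≡61, 37^8≡21, 37^16≡41.
23 = 1 + 2 + 4 + 16, so 37^23 ≡ 37·69·61·41 ≡ 53 (mod 100).

53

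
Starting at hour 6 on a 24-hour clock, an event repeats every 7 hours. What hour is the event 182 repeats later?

8

182·7 = 1274.
1274 − 53·24 = 2, so 1274 ≡ 2 (mod 24).
(6 + 2) mod 24 = 8.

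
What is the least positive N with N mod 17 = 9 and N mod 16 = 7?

x ≡ 7 (mod 16) gives x ∈ {7, 23, 39, 55, 71, 87, 103, 119, …}.
The first of these with x mod 17 = 9 is 247.

247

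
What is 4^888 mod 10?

Last digits of 4^n: 4, 6 (period 2).
888 mod 2 = 0, so the last digit matches 4^2 = 6.

6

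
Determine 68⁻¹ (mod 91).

68·87 = 5916 = 65·91 + 1, so 68⁻¹ ≡ 87 (mod 91).

87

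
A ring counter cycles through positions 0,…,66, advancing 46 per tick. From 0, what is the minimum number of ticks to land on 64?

48

46⁻¹ ≡ 51 (mod 67) because 46·51 = 2346 = 35·67 + 1.
So x ≡ 51·64 = 3264 ≡ 48 (mod 67).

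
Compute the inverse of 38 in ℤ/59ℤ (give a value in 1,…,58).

38·14 = 532 = 9·59 + 1, so 38⁻¹ ≡ 14 (mod 59).

14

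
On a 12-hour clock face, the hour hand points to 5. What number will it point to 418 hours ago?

7

Dividing 418 by 12 gives quotient 34 and remainder 10.
5 − 10 → 7 on a 12-hour dial.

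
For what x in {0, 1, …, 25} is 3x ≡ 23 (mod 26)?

25

3⁻¹ ≡ 9 (mod 26) because 3·9 = 27 = 1·26 + 1.
So x ≡ 9·23 = 207 ≡ 25 (mod 26).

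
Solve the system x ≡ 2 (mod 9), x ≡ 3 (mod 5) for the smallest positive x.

38

x ≡ 3 (mod 5) gives x ∈ {3, 8, 13, 18, 23, 28, 33, 38}.
The first of these with x mod 9 = 2 is 38.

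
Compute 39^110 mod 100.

1

Square-and-reduce mod 100: 39^1≡39, 39^2≡21, 39^4≡41, 39^8≡81, 39^16≡61, 39^32≡21, 39^64≡41.
110 = 2 + 4 + 8 + 32 + 64, so 39^110 ≡ 21·41·81·21·41 ≡ 1 (mod 100).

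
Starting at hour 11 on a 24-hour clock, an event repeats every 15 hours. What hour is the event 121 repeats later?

121·15 = 1815.
1815 mod 24 = 15 (since 75·24 = 1800).
(11 + 15) mod 24 = 2.

2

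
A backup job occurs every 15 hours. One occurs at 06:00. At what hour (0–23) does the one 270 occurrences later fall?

270·15 = 4050.
4050 = 168·24 + 18, so 4050 mod 24 = 18.
(6 + 18) mod 24 = 0.

0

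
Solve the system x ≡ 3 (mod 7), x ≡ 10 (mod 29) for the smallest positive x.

10

x ≡ 3 (mod 7) gives x ∈ {3, 10}.
The first of these with x mod 29 = 10 is 10.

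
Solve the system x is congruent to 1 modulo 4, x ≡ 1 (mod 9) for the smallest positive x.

1

Since 9·1 ≡ 1 (mod 4), take x = 1 + 9·((1−1)·1 mod 4) = 1 + 9·0 = 1.
Check: 1 mod 4 = 1, 1 mod 9 = 1.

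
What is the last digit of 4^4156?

The units digit of 4^n cycles with period 2: 4, 6, …
4156 leaves remainder 0 on division by 2, so 4^4156 ends in 6.

6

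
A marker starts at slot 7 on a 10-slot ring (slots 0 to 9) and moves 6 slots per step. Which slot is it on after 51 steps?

3

51·6 = 306.
306 − 30·10 = 6, so 306 ≡ 6 (mod 10).
(7 + 6) mod 10 = 3.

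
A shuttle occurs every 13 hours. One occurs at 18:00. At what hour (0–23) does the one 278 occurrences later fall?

8

278·13 = 3614.
3614 = 150·24 + 14, so 3614 mod 24 = 14.
(18 + 14) mod 24 = 8.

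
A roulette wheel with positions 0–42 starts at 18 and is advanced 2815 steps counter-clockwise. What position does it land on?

41

2815 − 65·43 = 20, so 2815 ≡ 20 (mod 43).
(18 − 20) mod 43 = 41.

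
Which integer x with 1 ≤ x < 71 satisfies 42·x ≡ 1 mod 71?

71 = 1·42 + 29
42 = 1·29 + 13
29 = 2·13 + 3
13 = 4·3 + 1
3 = 3·1 + 0
Back-substituting gives 42·22 ≡ 1 (mod 71).

22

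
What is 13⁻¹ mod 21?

13·13 = 169 = 8·21 + 1, so 13⁻¹ ≡ 13 (mod 21).

13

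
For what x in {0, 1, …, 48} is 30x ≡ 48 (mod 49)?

31

30⁻¹ ≡ 18 (mod 49) because 30·18 = 540 = 11·49 + 1.
Multiplying both sides by 18: x ≡ 18·48 = 864 ≡ 31 (mod 49).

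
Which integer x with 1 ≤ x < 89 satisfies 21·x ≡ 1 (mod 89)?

21·17 = 357 = 4·89 + 1, so 21⁻¹ ≡ 17 (mod 89).

17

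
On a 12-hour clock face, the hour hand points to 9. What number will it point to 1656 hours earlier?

9

1656 mod 12 = 0 (since 138·12 = 1656).
9 − 0 → 9 on a 12-hour dial.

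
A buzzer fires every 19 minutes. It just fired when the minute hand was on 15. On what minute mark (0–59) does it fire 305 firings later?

305·19 = 5795.
5795 = 96·60 + 35, so 5795 mod 60 = 35.
(15 + 35) mod 60 = 50.

50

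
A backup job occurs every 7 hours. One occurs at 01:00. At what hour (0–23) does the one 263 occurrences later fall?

263·7 = 1841.
Dividing 1841 by 24 gives quotient 76 and remainder 17.
(1 + 17) mod 24 = 18.

18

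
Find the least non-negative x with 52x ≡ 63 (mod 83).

52⁻¹ ≡ 8 (mod 83) because 52·8 = 416 = 5·83 + 1.
So x ≡ 8·63 = 504 ≡ 6 (mod 83).
Check: 52·6 = 312 = 3·83 + 63.

6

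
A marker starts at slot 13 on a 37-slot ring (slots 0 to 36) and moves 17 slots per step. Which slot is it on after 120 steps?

120·17 = 2040.
2040 mod 37 = 5 (since 55·37 = 2035).
(13 + 5) mod 37 = 18.

18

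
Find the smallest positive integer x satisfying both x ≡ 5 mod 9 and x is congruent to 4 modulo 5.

x ≡ 4 (mod 5) gives x ∈ {4, 9, 14}.
The first of these with x mod 9 = 5 is 14.

14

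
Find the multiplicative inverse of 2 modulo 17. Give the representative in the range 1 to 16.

9

2·9 = 18 = 1·17 + 1, so 2⁻¹ ≡ 9 (mod 17).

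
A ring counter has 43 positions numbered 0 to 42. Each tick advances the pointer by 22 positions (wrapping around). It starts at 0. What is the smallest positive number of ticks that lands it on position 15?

22⁻¹ ≡ 2 (mod 43) because 22·2 = 44 = 1·43 + 1.
So x ≡ 2·15 = 30 ≡ 30 (mod 43).
Check: 22·30 = 660 = 15·43 + 15.

30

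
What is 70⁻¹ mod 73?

73 = 1·70 + 3
70 = 23·3 + 1
3 = 3·1 + 0
Back-substituting gives 70·24 ≡ 1 (mod 73).

24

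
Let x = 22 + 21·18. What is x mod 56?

8

21·18 = 378.
Dividing 378 by 56 gives quotient 6 and remainder 42.
(22 + 42) mod 56 = 8.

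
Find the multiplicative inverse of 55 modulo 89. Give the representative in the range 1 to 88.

34

55·34 = 1870 = 21·89 + 1, so 55⁻¹ ≡ 34 (mod 89).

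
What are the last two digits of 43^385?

43

By repeated squaring mod 100: 43^1≡43, 43^2≡49, 43^4≡1, 43^8≡1, 43^16≡1, 43^32≡1, 43^64≡1, 43^128≡1, 43^256≡1.
385 = 1 + 128 + 256, so 43^385 ≡ 43·1·1 ≡ 43 (mod 100).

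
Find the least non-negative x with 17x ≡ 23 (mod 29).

15

17⁻¹ ≡ 12 (mod 29) because 17·12 = 204 = 7·29 + 1.
So x ≡ 12·23 = 276 ≡ 15 (mod 29).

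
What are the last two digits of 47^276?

21

By repeated squaring mod 100: 47^1≡47, 47^2≡9, 47^4≡81, 47^8≡61, 47^16≡21, 47^32≡41, 47^64≡81, 47^128≡61, 47^256≡21.
Since 276 = 4 + 16 + 256 in binary, 47^276 ≡ 81·21·21 ≡ 21 (mod 100).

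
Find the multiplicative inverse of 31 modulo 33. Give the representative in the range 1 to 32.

31·16 = 496 = 15·33 + 1, so 31⁻¹ ≡ 16 (mod 33).

16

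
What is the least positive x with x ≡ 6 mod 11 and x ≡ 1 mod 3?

x ≡ 1 (mod 3) gives x ∈ {1, 4, 7, 10, 13, 16, 19, 22, …}.
The first of these with x mod 11 = 6 is 28.

28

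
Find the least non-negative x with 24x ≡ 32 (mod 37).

The inverse of 24 mod 37 is 17 (since 24·17 = 408 ≡ 1).
So x ≡ 17·32 = 544 ≡ 26 (mod 37).

26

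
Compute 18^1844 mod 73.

Square-and-reduce mod 73: 18^1≡18, 18^2≡32, 18^4≡2, 18^8≡4, 18^16≡16, 18^32≡37, 18^64≡55, 18^128≡32, 18^256≡2, 18^512≡4, 18^1024≡16.
Since 1844 = 4 + 16 + 32 + 256 + 512 + 1024 in binary, 18^1844 ≡ 2·16·37·2·4·16 ≡ 4 (mod 73).

4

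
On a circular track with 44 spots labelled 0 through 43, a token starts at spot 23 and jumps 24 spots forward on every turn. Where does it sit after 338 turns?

338·24 = 8112.
8112 mod 44 = 16 (since 184·44 = 8096).
(23 + 16) mod 44 = 39.

39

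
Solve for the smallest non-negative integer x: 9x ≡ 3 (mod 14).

5

9⁻¹ ≡ 11 (mod 14) because 9·11 = 99 = 7·14 + 1.
Multiplying both sides by 11: x ≡ 11·3 = 33 ≡ 5 (mod 14).
Check: 9·5 = 45 = 3·14 + 3.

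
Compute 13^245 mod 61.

47

By repeated squaring mod 61: 13^1≡13, 13^2≡47, 13^4≡13, 13^8≡47, 13^16≡13, 13^32≡47, 13^64≡13, 13^128≡47.
Since 245 = 1 + 4 + 16 + 32 + 64 + 128 in binary, 13^245 ≡ 13·13·13·47·13·47 ≡ 47 (mod 61).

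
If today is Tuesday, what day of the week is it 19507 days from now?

19507 mod 7 = 5 (since 2786·7 = 19502).
Tuesday + 5 days → Sunday.

Sunday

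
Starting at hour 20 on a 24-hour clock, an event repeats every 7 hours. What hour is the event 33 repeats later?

11

33·7 = 231.
231 − 9·24 = 15, so 231 ≡ 15 (mod 24).
(20 + 15) mod 24 = 11.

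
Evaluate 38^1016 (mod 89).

45

Square-and-reduce mod 89: 38^1≡38, 38^2≡20, 38^4≡44, 38^8≡67, 38^16≡39, 38^32≡8, 38^64≡64, 38^128≡2, 38^256≡4, 38^512≡16.
1016 = 8 + 16 + 32 + 64 + 128 + 256 + 512, so 38^1016 ≡ 67·39·8·64·2·4·16 ≡ 45 (mod 89).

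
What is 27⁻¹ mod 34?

34 = 1·27 + 7
27 = 3·7 + 6
7 = 1·6 + 1
6 = 6·1 + 0
Back-substituting gives 27·29 ≡ 1 (mod 34).

29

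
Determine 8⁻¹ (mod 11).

7

8·7 = 56 = 5·11 + 1, so 8⁻¹ ≡ 7 (mod 11).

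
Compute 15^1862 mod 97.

Square-and-reduce mod 97: 15^1≡15, 15^2≡31, 15^4≡88, 15^8≡81, 15^16≡62, 15^32≡61, 15^64≡35, 15^128≡61, 15^256≡35, 15^512≡61, 15^1024≡35.
1862 = 2 + 4 + 64 + 256 + 512 + 1024, so 15^1862 ≡ 31·88·35·35·61·35 ≡ 53 (mod 97).

53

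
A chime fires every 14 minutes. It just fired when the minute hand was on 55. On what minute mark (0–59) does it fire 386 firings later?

59

386·14 = 5404.
5404 mod 60 = 4 (since 90·60 = 5400).
(55 + 4) mod 60 = 59.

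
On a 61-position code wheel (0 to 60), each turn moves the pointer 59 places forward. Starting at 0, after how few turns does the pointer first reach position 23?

The inverse of 59 mod 61 is 30 (since 59·30 = 1770 ≡ 1).
So x ≡ 30·23 = 690 ≡ 19 (mod 61).
Check: 59·19 = 1121 = 18·61 + 23.

19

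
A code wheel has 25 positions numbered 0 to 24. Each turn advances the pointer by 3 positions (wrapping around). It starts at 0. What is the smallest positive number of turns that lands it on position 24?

3⁻¹ ≡ 17 (mod 25) because 3·17 = 51 = 2·25 + 1.
So x ≡ 17·24 = 408 ≡ 8 (mod 25).
Check: 3·8 = 24 = 0·25 + 24.

8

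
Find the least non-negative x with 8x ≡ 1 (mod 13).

The inverse of 8 mod 13 is 5 (since 8·5 = 40 ≡ 1).
Multiplying both sides by 5: x ≡ 5·1 = 5 ≡ 5 (mod 13).
Check: 8·5 = 40 = 3·13 + 1.

5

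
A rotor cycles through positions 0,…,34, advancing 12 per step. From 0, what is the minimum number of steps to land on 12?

12⁻¹ ≡ 3 (mod 35) because 12·3 = 36 = 1·35 + 1.
So x ≡ 3·12 = 36 ≡ 1 (mod 35).
Check: 12·1 = 12 = 0·35 + 12.

1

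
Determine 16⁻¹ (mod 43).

35

43 = 2·16 + 11
16 = 1·11 + 5
11 = 2·5 + 1
5 = 5·1 + 0
Back-substituting gives 16·35 ≡ 1 (mod 43).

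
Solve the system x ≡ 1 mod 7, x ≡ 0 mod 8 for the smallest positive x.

8

Since 8·1 ≡ 1 (mod 7), take x = 0 + 8·((1−0)·1 mod 7) = 0 + 8·1 = 8.
Check: 8 mod 7 = 1, 8 mod 8 = 0.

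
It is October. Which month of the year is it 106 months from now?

August

106 mod 12 = 10 (since 8·12 = 96).
October + 10 months → August.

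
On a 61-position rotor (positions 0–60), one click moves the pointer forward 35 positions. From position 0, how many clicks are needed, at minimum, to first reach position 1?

7

61 = 1·35 + 26
35 = 1·26 + 9
26 = 2·9 + 8
9 = 1·8 + 1
8 = 8·1 + 0
Back-substituting gives 35·7 ≡ 1 (mod 61).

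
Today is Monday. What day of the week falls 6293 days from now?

Monday

6293 mod 7 = 0 (since 899·7 = 6293).
Monday + 0 days → Monday.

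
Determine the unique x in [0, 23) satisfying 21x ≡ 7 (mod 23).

8

21⁻¹ ≡ 11 (mod 23) because 21·11 = 231 = 10·23 + 1.
Multiplying both sides by 11: x ≡ 11·7 = 77 ≡ 8 (mod 23).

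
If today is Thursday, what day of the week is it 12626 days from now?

12626 = 1803·7 + 5, so 12626 mod 7 = 5.
Thursday + 5 days → Tuesday.

Tuesday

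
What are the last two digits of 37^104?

Successive squares of 37 mod 100: 37^1≡37, 37^2≡69, 37^4≡61, 37^8≡21, 37^16≡41, 37^32≡81, 37^64≡61.
104 = 8 + 32 + 64, so 37^104 ≡ 21·81·61 ≡ 61 (mod 100).

61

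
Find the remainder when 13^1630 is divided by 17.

By repeated squaring mod 17: 13^1≡13, 13^2≡16, 13^4≡1, 13^8≡1, 13^16≡1, 13^32≡1, 13^64≡1, 13^128≡1, 13^256≡1, 13^512≡1, 13^1024≡1.
1630 = 2 + 4 + 8 + 16 + 64 + 512 + 1024, so 13^1630 ≡ 16·1·1·1·1·1·1 ≡ 16 (mod 17).

16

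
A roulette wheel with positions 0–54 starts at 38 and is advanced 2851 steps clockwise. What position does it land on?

29

2851 = 51·55 + 46, so 2851 mod 55 = 46.
(38 + 46) mod 55 = 29.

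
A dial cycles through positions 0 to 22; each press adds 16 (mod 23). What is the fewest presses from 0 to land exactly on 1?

13

16·13 = 208 = 9·23 + 1, so 16⁻¹ ≡ 13 (mod 23).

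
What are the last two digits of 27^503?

Successive squares of 27 mod 100: 27^1≡27, 27^2≡29, 27^4≡41, 27^8≡81, 27^16≡61, 27^32≡21, 27^64≡41, 27^128≡81, 27^256≡61.
Since 503 = 1 + 2 + 4 + 16 + 32 + 64 + 128 + 256 in binary, 27^503 ≡ 27·29·41·61·21·41·81·61 ≡ 83 (mod 100).

83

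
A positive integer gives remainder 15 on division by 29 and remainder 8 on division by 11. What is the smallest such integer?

305

Since 11·8 ≡ 1 (mod 29), take x = 8 + 11·((15−8)·8 mod 29) = 8 + 11·27 = 305.
Check: 305 mod 29 = 15, 305 mod 11 = 8.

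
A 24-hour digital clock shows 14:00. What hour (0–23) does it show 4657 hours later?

4657 mod 24 = 1 (since 194·24 = 4656).
(14 + 1) mod 24 = 15.

15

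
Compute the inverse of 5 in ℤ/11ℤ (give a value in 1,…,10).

9

5·9 = 45 = 4·11 + 1, so 5⁻¹ ≡ 9 (mod 11).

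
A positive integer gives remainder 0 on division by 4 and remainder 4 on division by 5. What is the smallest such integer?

4

x ≡ 0 (mod 4) gives x ∈ {0, 4}.
The first of these with x mod 5 = 4 is 4.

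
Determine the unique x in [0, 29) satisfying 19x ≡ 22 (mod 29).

The inverse of 19 mod 29 is 26 (since 19·26 = 494 ≡ 1).
So x ≡ 26·22 = 572 ≡ 21 (mod 29).

21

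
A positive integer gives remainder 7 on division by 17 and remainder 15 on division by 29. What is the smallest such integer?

x ≡ 7 (mod 17) gives x ∈ {7, 24, 41, 58, 75, 92, 109, 126, …}.
The first of these with x mod 29 = 15 is 160.

160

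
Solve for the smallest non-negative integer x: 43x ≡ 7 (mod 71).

The inverse of 43 mod 71 is 38 (since 43·38 = 1634 ≡ 1).
So x ≡ 38·7 = 266 ≡ 53 (mod 71).
Check: 43·53 = 2279 = 32·71 + 7.

53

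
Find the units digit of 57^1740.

The units digit of 57^n cycles with period 4: 7, 9, 3, 1, …
1740 mod 4 = 0, so the last digit matches 7^4 = 1.

1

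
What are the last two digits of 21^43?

Successive squares of 21 mod 100: 21^1≡21, 21^2≡41, 21^4≡81, 21^8≡61, 21^16≡21, 21^32≡41.
Since 43 = 1 + 2 + 8 + 32 in binary, 21^43 ≡ 21·41·61·41 ≡ 61 (mod 100).

61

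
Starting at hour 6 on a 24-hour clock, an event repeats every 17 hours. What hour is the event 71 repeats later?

13

71·17 = 1207.
Dividing 1207 by 24 gives quotient 50 and remainder 7.
(6 + 7) mod 24 = 13.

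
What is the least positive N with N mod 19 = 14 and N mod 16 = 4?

52

x ≡ 4 (mod 16) gives x ∈ {4, 20, 36, 52}.
The first of these with x mod 19 = 14 is 52.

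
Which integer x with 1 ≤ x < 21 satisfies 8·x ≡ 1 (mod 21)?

8

21 = 2·8 + 5
8 = 1·5 + 3
5 = 1·3 + 2
3 = 1·2 + 1
2 = 2·1 + 0
Back-substituting gives 8·8 ≡ 1 (mod 21).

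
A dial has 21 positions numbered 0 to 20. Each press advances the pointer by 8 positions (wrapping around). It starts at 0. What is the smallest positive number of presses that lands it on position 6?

6

The inverse of 8 mod 21 is 8 (since 8·8 = 64 ≡ 1).
So x ≡ 8·6 = 48 ≡ 6 (mod 21).
Check: 8·6 = 48 = 2·21 + 6.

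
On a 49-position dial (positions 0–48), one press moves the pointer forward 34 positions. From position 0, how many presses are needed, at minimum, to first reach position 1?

13

49 = 1·34 + 15
34 = 2·15 + 4
15 = 3·4 + 3
4 = 1·3 + 1
3 = 3·1 + 0
Back-substituting gives 34·13 ≡ 1 (mod 49).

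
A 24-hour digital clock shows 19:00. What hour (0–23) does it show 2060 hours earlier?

Dividing 2060 by 24 gives quotient 85 and remainder 20.
(19 − 20) mod 24 = 23.

23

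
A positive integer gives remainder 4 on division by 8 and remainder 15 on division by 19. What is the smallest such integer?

x ≡ 4 (mod 8) gives x ∈ {4, 12, 20, 28, 36, 44, 52, 60, …}.
The first of these with x mod 19 = 15 is 148.

148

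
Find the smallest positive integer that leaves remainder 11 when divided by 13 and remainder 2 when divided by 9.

11

Since 9·3 ≡ 1 (mod 13), take x = 2 + 9·((11−2)·3 mod 13) = 2 + 9·1 = 11.
Check: 11 mod 13 = 11, 11 mod 9 = 2.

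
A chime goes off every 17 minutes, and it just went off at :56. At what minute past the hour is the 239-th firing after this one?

239·17 = 4063.
Dividing 4063 by 60 gives quotient 67 and remainder 43.
(56 + 43) mod 60 = 39.

39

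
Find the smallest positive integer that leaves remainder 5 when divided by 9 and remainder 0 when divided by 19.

x ≡ 5 (mod 9) gives x ∈ {5, 14, 23, 32, 41, 50, 59, 68, …}.
The first of these with x mod 19 = 0 is 95.

95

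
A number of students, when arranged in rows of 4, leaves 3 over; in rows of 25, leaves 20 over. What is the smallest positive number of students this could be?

x ≡ 3 (mod 4) gives x ∈ {3, 7, 11, 15, 19, 23, 27, 31, …}.
The first of these with x mod 25 = 20 is 95.

95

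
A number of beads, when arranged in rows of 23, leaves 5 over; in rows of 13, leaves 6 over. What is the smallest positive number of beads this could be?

97

Since 13·16 ≡ 1 (mod 23), take x = 6 + 13·((5−6)·16 mod 23) = 6 + 13·7 = 97.
Check: 97 mod 23 = 5, 97 mod 13 = 6.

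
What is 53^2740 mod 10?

The units digit of 53^n cycles with period 4: 3, 9, 7, 1, …
2740 mod 4 = 0, so the last digit matches 3^4 = 1.

1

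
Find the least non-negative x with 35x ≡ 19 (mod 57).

38

The inverse of 35 mod 57 is 44 (since 35·44 = 1540 ≡ 1).
So x ≡ 44·19 = 836 ≡ 38 (mod 57).
Check: 35·38 = 1330 = 23·57 + 19.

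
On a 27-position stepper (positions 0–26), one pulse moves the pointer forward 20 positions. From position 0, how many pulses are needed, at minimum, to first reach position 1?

23

20·23 = 460 = 17·27 + 1, so 20⁻¹ ≡ 23 (mod 27).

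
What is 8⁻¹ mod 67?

42

67 = 8·8 + 3
8 = 2·3 + 2
3 = 1·2 + 1
2 = 2·1 + 0
Back-substituting gives 8·42 ≡ 1 (mod 67).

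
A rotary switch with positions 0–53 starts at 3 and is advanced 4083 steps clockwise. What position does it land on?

36

4083 mod 54 = 33 (since 75·54 = 4050).
(3 + 33) mod 54 = 36.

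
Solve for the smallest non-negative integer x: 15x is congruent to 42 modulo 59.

The inverse of 15 mod 59 is 4 (since 15·4 = 60 ≡ 1).
Multiplying both sides by 4: x ≡ 4·42 = 168 ≡ 50 (mod 59).

50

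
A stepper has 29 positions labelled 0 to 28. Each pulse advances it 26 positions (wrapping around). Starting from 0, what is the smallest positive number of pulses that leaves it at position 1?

29 = 1·26 + 3
26 = 8·3 + 2
3 = 1·2 + 1
2 = 2·1 + 0
Back-substituting gives 26·19 ≡ 1 (mod 29).

19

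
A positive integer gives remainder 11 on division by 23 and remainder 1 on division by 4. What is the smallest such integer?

57

x ≡ 1 (mod 4) gives x ∈ {1, 5, 9, 13, 17, 21, 25, 29, …}.
The first of these with x mod 23 = 11 is 57.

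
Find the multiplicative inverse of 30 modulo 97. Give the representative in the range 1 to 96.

97 = 3·30 + 7
30 = 4·7 + 2
7 = 3·2 + 1
2 = 2·1 + 0
Back-substituting gives 30·55 ≡ 1 (mod 97).

55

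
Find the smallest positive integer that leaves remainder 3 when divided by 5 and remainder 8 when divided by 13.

8

x ≡ 3 (mod 5) gives x ∈ {3, 8}.
The first of these with x mod 13 = 8 is 8.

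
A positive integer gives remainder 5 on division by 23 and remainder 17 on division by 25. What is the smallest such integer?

442

Since 25·12 ≡ 1 (mod 23), take x = 17 + 25·((5−17)·12 mod 23) = 17 + 25·17 = 442.
Check: 442 mod 23 = 5, 442 mod 25 = 17.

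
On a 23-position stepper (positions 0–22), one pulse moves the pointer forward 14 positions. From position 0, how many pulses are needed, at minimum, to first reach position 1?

23 = 1·14 + 9
14 = 1·9 + 5
9 = 1·5 + 4
5 = 1·4 + 1
4 = 4·1 + 0
Back-substituting gives 14·5 ≡ 1 (mod 23).

5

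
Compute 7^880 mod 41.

Square-and-reduce mod 41: 7^1≡7, 7^2≡8, 7^4≡23, 7^8≡37, 7^16≡16, 7^32≡10, 7^64≡18, 7^128≡37, 7^256≡16, 7^512≡10.
880 = 16 + 32 + 64 + 256 + 512, so 7^880 ≡ 16·10·18·16·10 ≡ 1 (mod 41).

1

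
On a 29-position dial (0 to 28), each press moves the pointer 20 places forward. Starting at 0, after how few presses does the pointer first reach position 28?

20⁻¹ ≡ 16 (mod 29) because 20·16 = 320 = 11·29 + 1.
So x ≡ 16·28 = 448 ≡ 13 (mod 29).

13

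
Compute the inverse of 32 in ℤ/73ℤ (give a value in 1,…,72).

16

73 = 2·32 + 9
32 = 3·9 + 5
9 = 1·5 + 4
5 = 1·4 + 1
4 = 4·1 + 0
Back-substituting gives 32·16 ≡ 1 (mod 73).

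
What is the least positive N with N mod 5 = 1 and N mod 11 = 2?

Since 11·1 ≡ 1 (mod 5), take x = 2 + 11·((1−2)·1 mod 5) = 2 + 11·4 = 46.
Check: 46 mod 5 = 1, 46 mod 11 = 2.

46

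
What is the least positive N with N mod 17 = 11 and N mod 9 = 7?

79

x ≡ 7 (mod 9) gives x ∈ {7, 16, 25, 34, 43, 52, 61, 70, …}.
The first of these with x mod 17 = 11 is 79.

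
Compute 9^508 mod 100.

21

Square-and-reduce mod 100: 9^1≡9, 9^2≡81, 9^4≡61, 9^8≡21, 9^16≡41, 9^32≡81, 9^64≡61, 9^128≡21, 9^256≡41.
Since 508 = 4 + 8 + 16 + 32 + 64 + 128 + 256 in binary, 9^508 ≡ 61·21·41·81·61·21·41 ≡ 21 (mod 100).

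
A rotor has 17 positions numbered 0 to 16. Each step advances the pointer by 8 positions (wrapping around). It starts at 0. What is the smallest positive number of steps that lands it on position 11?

12

The inverse of 8 mod 17 is 15 (since 8·15 = 120 ≡ 1).
So x ≡ 15·11 = 165 ≡ 12 (mod 17).
Check: 8·12 = 96 = 5·17 + 11.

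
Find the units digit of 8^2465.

The units digit of 8^n cycles with period 4: 8, 4, 2, 6, …
2465 leaves remainder 1 on division by 4, so 8^2465 ends in 8.

8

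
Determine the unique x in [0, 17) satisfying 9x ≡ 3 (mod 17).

6

9⁻¹ ≡ 2 (mod 17) because 9·2 = 18 = 1·17 + 1.
So x ≡ 2·3 = 6 ≡ 6 (mod 17).
Check: 9·6 = 54 = 3·17 + 3.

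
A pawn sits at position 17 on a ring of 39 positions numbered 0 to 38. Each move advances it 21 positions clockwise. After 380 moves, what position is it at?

380·21 = 7980.
Dividing 7980 by 39 gives quotient 204 and remainder 24.
(17 + 24) mod 39 = 2.

2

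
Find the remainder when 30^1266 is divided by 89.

47

Successive squares of 30 mod 89: 30^1≡30, 30^2≡10, 30^4≡11, 30^8≡32, 30^16≡45, 30^32≡67, 30^64≡39, 30^128≡8, 30^256≡64, 30^512≡2, 30^1024≡4.
1266 = 2 + 16 + 32 + 64 + 128 + 1024, so 30^1266 ≡ 10·45·67·39·8·4 ≡ 47 (mod 89).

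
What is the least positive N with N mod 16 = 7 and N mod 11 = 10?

Since 11·3 ≡ 1 (mod 16), take x = 10 + 11·((7−10)·3 mod 16) = 10 + 11·7 = 87.
Check: 87 mod 16 = 7, 87 mod 11 = 10.

87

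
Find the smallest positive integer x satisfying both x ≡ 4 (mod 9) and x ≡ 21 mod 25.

x ≡ 4 (mod 9) gives x ∈ {4, 13, 22, 31, 40, 49, 58, 67, …}.
The first of these with x mod 25 = 21 is 121.

121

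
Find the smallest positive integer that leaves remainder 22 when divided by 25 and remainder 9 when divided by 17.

x ≡ 9 (mod 17) gives x ∈ {9, 26, 43, 60, 77, 94, 111, 128, …}.
The first of these with x mod 25 = 22 is 247.

247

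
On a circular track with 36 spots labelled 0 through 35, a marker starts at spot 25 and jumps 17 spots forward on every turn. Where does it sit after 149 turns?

2

149·17 = 2533.
2533 − 70·36 = 13, so 2533 ≡ 13 (mod 36).
(25 + 13) mod 36 = 2.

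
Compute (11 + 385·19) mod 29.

18

385·19 = 7315.
Dividing 7315 by 29 gives quotient 252 and remainder 7.
(11 + 7) mod 29 = 18.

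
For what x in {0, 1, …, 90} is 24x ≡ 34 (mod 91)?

9

The inverse of 24 mod 91 is 19 (since 24·19 = 456 ≡ 1).
Multiplying both sides by 19: x ≡ 19·34 = 646 ≡ 9 (mod 91).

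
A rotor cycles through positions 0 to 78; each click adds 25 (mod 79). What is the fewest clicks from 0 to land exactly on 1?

25·19 = 475 = 6·79 + 1, so 25⁻¹ ≡ 19 (mod 79).

19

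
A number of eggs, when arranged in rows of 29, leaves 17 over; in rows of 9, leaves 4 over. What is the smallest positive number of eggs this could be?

Since 9·13 ≡ 1 (mod 29), take x = 4 + 9·((17−4)·13 mod 29) = 4 + 9·24 = 220.
Check: 220 mod 29 = 17, 220 mod 9 = 4.

220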